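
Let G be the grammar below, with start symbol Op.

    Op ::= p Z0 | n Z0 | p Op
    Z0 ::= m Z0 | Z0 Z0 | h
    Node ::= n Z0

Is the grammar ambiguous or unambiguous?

Ambiguous

Witness: n h h h

Derivation 1: Op ⇒ n Z0 ⇒ n Z0 Z0 ⇒ n Z0 Z0 Z0 ⇒ n h Z0 Z0 ⇒ n h h Z0 ⇒ n h h h
Derivation 2: Op ⇒ n Z0 ⇒ n Z0 Z0 ⇒ n h Z0 ⇒ n h Z0 Z0 ⇒ n h h Z0 ⇒ n h h h

Two distinct leftmost derivations for the same string.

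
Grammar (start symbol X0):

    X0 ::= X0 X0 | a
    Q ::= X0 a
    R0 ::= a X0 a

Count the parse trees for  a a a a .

5

Parse trees for a a a a:
  [X0 [X0 a] [X0 [X0 a] [X0 [X0 a] [X0 a]]]]
  [X0 [X0 a] [X0 [X0 [X0 a] [X0 a]] [X0 a]]]
  [X0 [X0 [X0 a] [X0 a]] [X0 [X0 a] [X0 a]]]
  [X0 [X0 [X0 a] [X0 [X0 a] [X0 a]]] [X0 a]]
  [X0 [X0 [X0 [X0 a] [X0 a]] [X0 a]] [X0 a]]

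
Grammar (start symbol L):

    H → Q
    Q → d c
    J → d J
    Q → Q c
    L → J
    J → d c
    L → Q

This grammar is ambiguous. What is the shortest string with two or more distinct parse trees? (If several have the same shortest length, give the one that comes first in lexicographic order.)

length 2: d c has 2 parse trees

Two derivations of d c:
  L ⇒ J ⇒ d c
  L ⇒ Q ⇒ d c

d c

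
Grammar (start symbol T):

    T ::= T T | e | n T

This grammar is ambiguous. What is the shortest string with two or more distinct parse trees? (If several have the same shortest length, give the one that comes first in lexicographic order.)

e e e

length 1: no string has ≥2 trees
length 2: no string has ≥2 trees
length 3: e e e has 2 parse trees

Two derivations of e e e:
  T ⇒ T T ⇒ T T T ⇒ e T T ⇒ e e T ⇒ e e e
  T ⇒ T T ⇒ e T ⇒ e T T ⇒ e e T ⇒ e e e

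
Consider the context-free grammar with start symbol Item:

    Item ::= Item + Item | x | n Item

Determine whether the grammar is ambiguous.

Ambiguous

Witness: n x + x

Derivation 1: Item ⇒ Item + Item ⇒ n Item + Item ⇒ n x + Item ⇒ n x + x
Derivation 2: Item ⇒ n Item ⇒ n Item + Item ⇒ n x + Item ⇒ n x + x

Two distinct leftmost derivations for the same string.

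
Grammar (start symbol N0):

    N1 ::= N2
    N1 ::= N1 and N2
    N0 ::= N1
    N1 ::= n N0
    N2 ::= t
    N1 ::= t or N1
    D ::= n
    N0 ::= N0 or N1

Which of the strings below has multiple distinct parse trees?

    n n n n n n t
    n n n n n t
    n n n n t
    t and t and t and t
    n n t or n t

n n n n n n t: 1 tree
n n n n n t: 1 tree
n n n n t: 1 tree
t and t and t and t: 1 tree
n n t or n t: 4 trees

n n t or n t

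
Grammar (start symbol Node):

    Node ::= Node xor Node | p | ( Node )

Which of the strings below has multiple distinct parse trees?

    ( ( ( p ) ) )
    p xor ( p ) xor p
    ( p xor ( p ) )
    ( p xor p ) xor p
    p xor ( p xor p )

p xor ( p ) xor p

( ( ( p ) ) ): 1 tree
p xor ( p ) xor p: 2 trees
( p xor ( p ) ): 1 tree
( p xor p ) xor p: 1 tree
p xor ( p xor p ): 1 tree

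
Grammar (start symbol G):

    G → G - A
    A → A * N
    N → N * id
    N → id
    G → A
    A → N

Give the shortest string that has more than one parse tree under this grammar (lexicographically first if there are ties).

id * id

length 1: no string has ≥2 trees
length 3: id * id has 2 parse trees

Two derivations of id * id:
  G ⇒ A ⇒ A * N ⇒ N * N ⇒ id * N ⇒ id * id
  G ⇒ A ⇒ N ⇒ N * id ⇒ id * id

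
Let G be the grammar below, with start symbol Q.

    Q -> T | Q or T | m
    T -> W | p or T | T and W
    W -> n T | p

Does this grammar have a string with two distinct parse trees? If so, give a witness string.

Ambiguous

Witness: p or p

Derivation 1: Q ⇒ T ⇒ p or T ⇒ p or W ⇒ p or p
Derivation 2: Q ⇒ Q or T ⇒ T or T ⇒ W or T ⇒ p or T ⇒ p or W ⇒ p or p

Two distinct leftmost derivations for the same string.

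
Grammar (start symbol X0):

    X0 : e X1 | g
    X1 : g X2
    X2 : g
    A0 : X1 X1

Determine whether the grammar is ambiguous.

Unambiguous

Only X0, X1, X2 are reachable from X0; ignoring the rest: The reachable rules are right-linear with at most one rule per (nonterminal, next-terminal) pair. Each input token forces the next rule, so parsing is deterministic.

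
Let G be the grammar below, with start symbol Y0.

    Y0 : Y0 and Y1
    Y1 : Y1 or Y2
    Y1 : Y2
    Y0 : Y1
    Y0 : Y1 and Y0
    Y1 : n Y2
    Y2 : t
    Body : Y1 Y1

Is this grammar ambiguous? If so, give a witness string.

Ambiguous

Witness: t and t

Derivation 1: Y0 ⇒ Y0 and Y1 ⇒ Y1 and Y1 ⇒ Y2 and Y1 ⇒ t and Y1 ⇒ t and Y2 ⇒ t and t
Derivation 2: Y0 ⇒ Y1 and Y0 ⇒ Y2 and Y0 ⇒ t and Y0 ⇒ t and Y1 ⇒ t and Y2 ⇒ t and t

Two distinct leftmost derivations for the same string.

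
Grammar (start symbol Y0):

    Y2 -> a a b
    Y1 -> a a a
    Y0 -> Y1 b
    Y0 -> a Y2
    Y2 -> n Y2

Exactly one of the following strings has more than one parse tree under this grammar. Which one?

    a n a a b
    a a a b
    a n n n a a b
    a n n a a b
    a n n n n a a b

a n a a b: 1 tree
a a a b: 2 trees
a n n n a a b: 1 tree
a n n a a b: 1 tree
a n n n n a a b: 1 tree

a a a b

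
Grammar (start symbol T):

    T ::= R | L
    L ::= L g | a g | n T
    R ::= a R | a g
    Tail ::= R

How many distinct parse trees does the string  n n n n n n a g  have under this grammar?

2

Parse trees for n n n n n n a g:
  [T [L n [T [L n [T [L n [T [L n [T [L n [T [L n [T [R a g]]]]]]]]]]]]]]
  [T [L n [T [L n [T [L n [T [L n [T [L n [T [L n [T [L a g]]]]]]]]]]]]]]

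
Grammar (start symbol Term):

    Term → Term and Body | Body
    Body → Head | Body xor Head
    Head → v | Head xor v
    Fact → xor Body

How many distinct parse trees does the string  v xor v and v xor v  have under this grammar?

4

Parse trees for v xor v and v xor v:
  [Term [Term [Body [Head [Head v] xor v]]] and [Body [Head [Head v] xor v]]]
  [Term [Term [Body [Head [Head v] xor v]]] and [Body [Body [Head v]] xor [Head v]]]
  [Term [Term [Body [Body [Head v]] xor [Head v]]] and [Body [Head [Head v] xor v]]]
  [Term [Term [Body [Body [Head v]] xor [Head v]]] and [Body [Body [Head v]] xor [Head v]]]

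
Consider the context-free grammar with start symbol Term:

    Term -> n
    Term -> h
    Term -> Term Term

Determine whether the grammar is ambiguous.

Witness: h h h

Derivation 1: Term ⇒ Term Term ⇒ h Term ⇒ h Term Term ⇒ h h Term ⇒ h h h
Derivation 2: Term ⇒ Term Term ⇒ Term Term Term ⇒ h Term Term ⇒ h h Term ⇒ h h h

Two distinct leftmost derivations for the same string.

Ambiguous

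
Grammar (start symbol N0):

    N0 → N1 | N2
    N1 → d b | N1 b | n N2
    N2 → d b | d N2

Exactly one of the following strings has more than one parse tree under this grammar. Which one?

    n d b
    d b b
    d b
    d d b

d b

n d b: 1 tree
d b b: 1 tree
d b: 2 trees
d d b: 1 tree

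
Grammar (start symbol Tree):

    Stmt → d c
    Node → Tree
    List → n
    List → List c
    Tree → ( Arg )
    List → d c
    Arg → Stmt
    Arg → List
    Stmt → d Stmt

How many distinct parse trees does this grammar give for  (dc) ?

Parse trees for (dc):
  [Tree ( [Arg [Stmt d c]] )]
  [Tree ( [Arg [List d c]] )]

2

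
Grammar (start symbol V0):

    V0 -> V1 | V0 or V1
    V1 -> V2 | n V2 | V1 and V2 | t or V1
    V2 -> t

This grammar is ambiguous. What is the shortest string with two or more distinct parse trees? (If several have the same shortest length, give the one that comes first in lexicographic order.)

length 1: no string has ≥2 trees
length 2: no string has ≥2 trees
length 3: t or t has 2 parse trees

Two derivations of t or t:
  V0 ⇒ V1 ⇒ t or V1 ⇒ t or V2 ⇒ t or t
  V0 ⇒ V0 or V1 ⇒ V1 or V1 ⇒ V2 or V1 ⇒ t or V1 ⇒ t or V2 ⇒ t or t

t or t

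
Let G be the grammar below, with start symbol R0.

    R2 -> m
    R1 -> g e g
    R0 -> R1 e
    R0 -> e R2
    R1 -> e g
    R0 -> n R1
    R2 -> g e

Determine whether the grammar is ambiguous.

Witness: e g e

Derivation 1: R0 ⇒ R1 e ⇒ e g e
Derivation 2: R0 ⇒ e R2 ⇒ e g e

Two distinct leftmost derivations for the same string.

Ambiguous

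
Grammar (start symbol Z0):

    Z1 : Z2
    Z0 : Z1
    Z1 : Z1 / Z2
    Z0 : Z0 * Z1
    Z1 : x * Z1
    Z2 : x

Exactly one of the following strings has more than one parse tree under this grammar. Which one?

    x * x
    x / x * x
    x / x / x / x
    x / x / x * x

x * x: 2 trees
x / x * x: 1 tree
x / x / x / x: 1 tree
x / x / x * x: 1 tree

x * x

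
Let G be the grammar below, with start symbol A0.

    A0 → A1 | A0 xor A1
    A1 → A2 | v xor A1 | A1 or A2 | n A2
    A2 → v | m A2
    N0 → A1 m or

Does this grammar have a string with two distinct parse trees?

Witness: v xor v

Derivation 1: A0 ⇒ A1 ⇒ v xor A1 ⇒ v xor A2 ⇒ v xor v
Derivation 2: A0 ⇒ A0 xor A1 ⇒ A1 xor A1 ⇒ A2 xor A1 ⇒ v xor A1 ⇒ v xor A2 ⇒ v xor v

Two distinct leftmost derivations for the same string.

Ambiguous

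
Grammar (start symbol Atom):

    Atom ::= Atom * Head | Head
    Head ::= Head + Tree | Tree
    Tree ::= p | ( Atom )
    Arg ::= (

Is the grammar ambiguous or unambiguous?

Unambiguous

Only Atom, Head, Tree are reachable from Atom; ignoring the rest: Atom → Atom * Head | Head  ;  Head → Head + Tree | Tree  — a left-associative chain with Tree at the bottom. Each string factors uniquely by precedence.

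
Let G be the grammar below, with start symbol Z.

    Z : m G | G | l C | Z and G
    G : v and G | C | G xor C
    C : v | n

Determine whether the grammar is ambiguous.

Ambiguous

Witness: v and n

Derivation 1: Z ⇒ G ⇒ v and G ⇒ v and C ⇒ v and n
Derivation 2: Z ⇒ Z and G ⇒ G and G ⇒ C and G ⇒ v and G ⇒ v and C ⇒ v and n

Two distinct leftmost derivations for the same string.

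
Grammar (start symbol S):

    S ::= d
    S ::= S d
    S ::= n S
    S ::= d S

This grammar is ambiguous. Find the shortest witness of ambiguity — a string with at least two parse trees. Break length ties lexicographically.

length 1: no string has ≥2 trees
length 2: d d has 2 parse trees

Two derivations of d d:
  S ⇒ S d ⇒ d d
  S ⇒ d S ⇒ d d

d d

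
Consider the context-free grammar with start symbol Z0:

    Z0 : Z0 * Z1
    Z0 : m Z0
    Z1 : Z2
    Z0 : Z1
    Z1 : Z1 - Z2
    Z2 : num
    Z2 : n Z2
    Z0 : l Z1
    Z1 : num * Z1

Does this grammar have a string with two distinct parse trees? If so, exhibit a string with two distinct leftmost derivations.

Ambiguous

Witness: num * num

Derivation 1: Z0 ⇒ Z0 * Z1 ⇒ Z1 * Z1 ⇒ Z2 * Z1 ⇒ num * Z1 ⇒ num * Z2 ⇒ num * num
Derivation 2: Z0 ⇒ Z1 ⇒ num * Z1 ⇒ num * Z2 ⇒ num * num

Two distinct leftmost derivations for the same string.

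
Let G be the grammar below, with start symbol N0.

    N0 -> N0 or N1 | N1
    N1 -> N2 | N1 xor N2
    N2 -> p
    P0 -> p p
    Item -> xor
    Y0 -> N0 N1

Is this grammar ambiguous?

(P0, Item, Y0 are unreachable from N0, so their rules don't affect L(N0).) The grammar is stratified — N0 handles 'or' (left-recursive), N1 handles 'xor', N2 atoms. Each operator has a fixed associativity and precedence level, so every string has one parse.

Unambiguous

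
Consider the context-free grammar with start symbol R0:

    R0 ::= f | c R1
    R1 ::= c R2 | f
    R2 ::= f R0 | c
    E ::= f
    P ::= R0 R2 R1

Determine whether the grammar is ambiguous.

Only R0, R1, R2 are reachable from R0; ignoring the rest: Restricted to the reachable nonterminals, every rule has the form A → t or A → t B, and no two rules for the same A share a first terminal. The grammar encodes a DFA — one run per string.

Unambiguous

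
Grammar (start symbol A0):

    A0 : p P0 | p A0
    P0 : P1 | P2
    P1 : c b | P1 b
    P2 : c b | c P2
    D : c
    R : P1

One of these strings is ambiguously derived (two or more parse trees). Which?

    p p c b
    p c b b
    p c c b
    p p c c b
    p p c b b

p p c b: 2 trees
p c b b: 1 tree
p c c b: 1 tree
p p c c b: 1 tree
p p c b b: 1 tree

p p c b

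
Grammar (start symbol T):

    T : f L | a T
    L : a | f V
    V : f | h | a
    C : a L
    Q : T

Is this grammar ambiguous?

Only T, L, V are reachable from T; ignoring the rest: Each reachable nonterminal has at most one production per leading terminal, and all productions are right-linear; the derivation is determined token-by-token.

Unambiguous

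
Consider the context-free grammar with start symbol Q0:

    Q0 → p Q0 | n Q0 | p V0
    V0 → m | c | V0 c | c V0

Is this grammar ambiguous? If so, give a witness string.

Ambiguous

Witness: p c c

Derivation 1: Q0 ⇒ p V0 ⇒ p V0 c ⇒ p c c
Derivation 2: Q0 ⇒ p V0 ⇒ p c V0 ⇒ p c c

Two distinct leftmost derivations for the same string.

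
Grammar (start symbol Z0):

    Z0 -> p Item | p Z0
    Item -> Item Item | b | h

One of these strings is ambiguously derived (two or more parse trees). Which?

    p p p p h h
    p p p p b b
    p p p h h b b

p p p h h b b

p p p p h h: 1 tree
p p p p b b: 1 tree
p p p h h b b: 5 trees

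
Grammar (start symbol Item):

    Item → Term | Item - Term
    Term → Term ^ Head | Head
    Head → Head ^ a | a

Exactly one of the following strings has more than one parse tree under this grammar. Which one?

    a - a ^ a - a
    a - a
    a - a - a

a - a ^ a - a: 2 trees
a - a: 1 tree
a - a - a: 1 tree

a - a ^ a - a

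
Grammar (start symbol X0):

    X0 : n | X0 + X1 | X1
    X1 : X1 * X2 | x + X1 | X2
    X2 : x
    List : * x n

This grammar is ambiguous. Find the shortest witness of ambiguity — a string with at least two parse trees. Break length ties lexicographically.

length 1: no string has ≥2 trees
length 3: x + x has 2 parse trees

Two derivations of x + x:
  X0 ⇒ X0 + X1 ⇒ X1 + X1 ⇒ X2 + X1 ⇒ x + X1 ⇒ x + X2 ⇒ x + x
  X0 ⇒ X1 ⇒ x + X1 ⇒ x + X2 ⇒ x + x

x + x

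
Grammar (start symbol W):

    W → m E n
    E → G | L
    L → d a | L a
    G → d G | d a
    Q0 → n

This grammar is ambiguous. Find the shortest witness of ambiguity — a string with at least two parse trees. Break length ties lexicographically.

m d a n

length 4: m d a n has 2 parse trees

Two derivations of m d a n:
  W ⇒ m E n ⇒ m G n ⇒ m d a n
  W ⇒ m E n ⇒ m L n ⇒ m d a n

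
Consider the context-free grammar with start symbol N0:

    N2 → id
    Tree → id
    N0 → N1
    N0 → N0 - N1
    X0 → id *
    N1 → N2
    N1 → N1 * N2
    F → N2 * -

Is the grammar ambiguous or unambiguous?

(X0, Tree, F are unreachable from N0, so their rules don't affect L(N0).) The grammar is stratified — N0 handles '-' (left-recursive), N1 handles '*', N2 atoms. Each operator has a fixed associativity and precedence level, so every string has one parse.

Unambiguous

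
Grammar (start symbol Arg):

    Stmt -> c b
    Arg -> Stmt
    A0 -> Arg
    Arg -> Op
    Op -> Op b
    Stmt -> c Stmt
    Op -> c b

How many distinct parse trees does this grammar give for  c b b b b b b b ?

Parse trees for c b b b b b b b:
  [Arg [Op [Op [Op [Op [Op [Op [Op c b] b] b] b] b] b] b]]

1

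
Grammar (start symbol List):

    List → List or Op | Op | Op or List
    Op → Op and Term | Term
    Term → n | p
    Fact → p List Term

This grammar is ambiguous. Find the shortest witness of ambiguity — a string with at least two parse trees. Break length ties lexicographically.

length 1: no string has ≥2 trees
length 3: n or n has 2 parse trees

Two derivations of n or n:
  List ⇒ List or Op ⇒ Op or Op ⇒ Term or Op ⇒ n or Op ⇒ n or Term ⇒ n or n
  List ⇒ Op or List ⇒ Term or List ⇒ n or List ⇒ n or Op ⇒ n or Term ⇒ n or n

n or n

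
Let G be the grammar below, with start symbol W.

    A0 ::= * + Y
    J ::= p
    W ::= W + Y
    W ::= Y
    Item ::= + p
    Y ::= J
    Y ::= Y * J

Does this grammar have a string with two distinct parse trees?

Unambiguous

(Item, A0 are unreachable from W, so their rules don't affect L(W).) The grammar is stratified — W handles '+' (left-recursive), Y handles '*', J atoms. Each operator has a fixed associativity and precedence level, so every string has one parse.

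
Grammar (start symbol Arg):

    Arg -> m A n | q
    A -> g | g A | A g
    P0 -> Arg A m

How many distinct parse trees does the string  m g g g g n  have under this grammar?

Parse trees for m g g g g n:
  [Arg m [A g [A g [A g [A g]]]] n]
  [Arg m [A g [A g [A [A g] g]]] n]
  [Arg m [A g [A [A g [A g]] g]] n]
  [Arg m [A g [A [A [A g] g] g]] n]
  [Arg m [A [A g [A g [A g]]] g] n]
  [Arg m [A [A g [A [A g] g]] g] n]
  [Arg m [A [A [A g [A g]] g] g] n]
  [Arg m [A [A [A [A g] g] g] g] n]

8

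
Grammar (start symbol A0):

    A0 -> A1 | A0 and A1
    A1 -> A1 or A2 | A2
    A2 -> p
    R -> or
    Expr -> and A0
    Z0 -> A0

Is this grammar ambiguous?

Unambiguous

Only A0, A1, A2 are reachable from A0; ignoring the rest: The grammar is stratified — A0 handles 'and' (left-recursive), A1 handles 'or', A2 atoms. Each operator has a fixed associativity and precedence level, so every string has one parse.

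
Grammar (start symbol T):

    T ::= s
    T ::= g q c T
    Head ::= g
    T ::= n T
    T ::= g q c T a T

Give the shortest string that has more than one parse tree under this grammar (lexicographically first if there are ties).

g q c g q c s a s

length 1: no string has ≥2 trees
length 2: no string has ≥2 trees
length 3: no string has ≥2 trees
length 4: no string has ≥2 trees
length 5: no string has ≥2 trees
length 6: no string has ≥2 trees
length 7: no string has ≥2 trees
length 8: no string has ≥2 trees
length 9: g q c g q c s a s has 2 parse trees

Two derivations of g q c g q c s a s:
  T ⇒ g q c T ⇒ g q c g q c T a T ⇒ g q c g q c s a T ⇒ g q c g q c s a s
  T ⇒ g q c T a T ⇒ g q c g q c T a T ⇒ g q c g q c s a T ⇒ g q c g q c s a s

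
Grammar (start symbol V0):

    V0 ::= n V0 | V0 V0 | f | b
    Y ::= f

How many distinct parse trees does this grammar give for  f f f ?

Parse trees for f f f:
  [V0 [V0 f] [V0 [V0 f] [V0 f]]]
  [V0 [V0 [V0 f] [V0 f]] [V0 f]]

2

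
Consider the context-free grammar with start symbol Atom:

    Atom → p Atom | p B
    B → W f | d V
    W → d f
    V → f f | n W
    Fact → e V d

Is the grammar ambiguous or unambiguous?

Ambiguous

Witness: p d f f

Derivation 1: Atom ⇒ p B ⇒ p W f ⇒ p d f f
Derivation 2: Atom ⇒ p B ⇒ p d V ⇒ p d f f

Two distinct leftmost derivations for the same string.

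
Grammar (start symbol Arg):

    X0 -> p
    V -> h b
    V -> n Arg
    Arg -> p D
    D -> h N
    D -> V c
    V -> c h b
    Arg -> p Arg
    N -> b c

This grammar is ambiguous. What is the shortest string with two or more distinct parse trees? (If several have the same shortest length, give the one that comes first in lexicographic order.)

p h b c

length 4: p h b c has 2 parse trees

Two derivations of p h b c:
  Arg ⇒ p D ⇒ p h N ⇒ p h b c
  Arg ⇒ p D ⇒ p V c ⇒ p h b c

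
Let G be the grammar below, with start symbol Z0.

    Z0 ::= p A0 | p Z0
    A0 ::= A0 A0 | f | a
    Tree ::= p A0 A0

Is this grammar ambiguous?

Ambiguous

Witness: p a a a

Derivation 1: Z0 ⇒ p A0 ⇒ p A0 A0 ⇒ p A0 A0 A0 ⇒ p a A0 A0 ⇒ p a a A0 ⇒ p a a a
Derivation 2: Z0 ⇒ p A0 ⇒ p A0 A0 ⇒ p a A0 ⇒ p a A0 A0 ⇒ p a a A0 ⇒ p a a a

Two distinct leftmost derivations for the same string.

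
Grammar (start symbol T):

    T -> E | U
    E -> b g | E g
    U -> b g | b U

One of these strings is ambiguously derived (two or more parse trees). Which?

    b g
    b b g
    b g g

b g: 2 trees
b b g: 1 tree
b g g: 1 tree

b g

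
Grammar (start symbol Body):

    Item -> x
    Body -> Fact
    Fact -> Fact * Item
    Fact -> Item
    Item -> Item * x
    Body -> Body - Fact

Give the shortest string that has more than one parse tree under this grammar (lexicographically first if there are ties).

x * x

length 1: no string has ≥2 trees
length 3: x * x has 2 parse trees

Two derivations of x * x:
  Body ⇒ Fact ⇒ Fact * Item ⇒ Item * Item ⇒ x * Item ⇒ x * x
  Body ⇒ Fact ⇒ Item ⇒ Item * x ⇒ x * x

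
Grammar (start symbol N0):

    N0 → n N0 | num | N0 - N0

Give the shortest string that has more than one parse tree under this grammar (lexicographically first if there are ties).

n num - num

length 1: no string has ≥2 trees
length 2: no string has ≥2 trees
length 3: no string has ≥2 trees
length 4: n num - num has 2 parse trees

Two derivations of n num - num:
  N0 ⇒ n N0 ⇒ n N0 - N0 ⇒ n num - N0 ⇒ n num - num
  N0 ⇒ N0 - N0 ⇒ n N0 - N0 ⇒ n num - N0 ⇒ n num - num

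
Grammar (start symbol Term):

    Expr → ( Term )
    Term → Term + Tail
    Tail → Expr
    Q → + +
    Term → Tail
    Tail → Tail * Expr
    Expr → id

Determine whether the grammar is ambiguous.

Only Term, Tail, Expr are reachable from Term; ignoring the rest: Term → Term + Tail | Tail  ;  Tail → Tail * Expr | Expr  — a left-associative chain with Expr at the bottom. Each string factors uniquely by precedence.

Unambiguous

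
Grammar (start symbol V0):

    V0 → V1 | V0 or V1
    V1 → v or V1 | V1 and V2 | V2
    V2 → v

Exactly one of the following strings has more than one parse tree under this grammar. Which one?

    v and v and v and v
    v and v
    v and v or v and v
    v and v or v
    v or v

v or v

v and v and v and v: 1 tree
v and v: 1 tree
v and v or v and v: 1 tree
v and v or v: 1 tree
v or v: 2 trees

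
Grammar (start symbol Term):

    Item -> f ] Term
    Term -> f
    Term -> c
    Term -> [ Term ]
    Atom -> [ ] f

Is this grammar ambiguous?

Unambiguous

Only Term is reachable from Term; ignoring the rest: Each string is a nest of matched brackets around a single atom. An opening bracket forces the recursive rule; an atom forces the base rule.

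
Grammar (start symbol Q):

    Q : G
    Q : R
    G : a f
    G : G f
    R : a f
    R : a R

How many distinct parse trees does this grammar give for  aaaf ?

1

Parse trees for aaaf:
  [Q [R a [R a [R a f]]]]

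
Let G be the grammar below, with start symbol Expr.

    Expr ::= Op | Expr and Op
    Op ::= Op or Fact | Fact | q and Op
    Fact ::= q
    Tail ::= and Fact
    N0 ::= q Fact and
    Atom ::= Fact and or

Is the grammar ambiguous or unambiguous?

Witness: q and q

Derivation 1: Expr ⇒ Op ⇒ q and Op ⇒ q and Fact ⇒ q and q
Derivation 2: Expr ⇒ Expr and Op ⇒ Op and Op ⇒ Fact and Op ⇒ q and Op ⇒ q and Fact ⇒ q and q

Two distinct leftmost derivations for the same string.

Ambiguous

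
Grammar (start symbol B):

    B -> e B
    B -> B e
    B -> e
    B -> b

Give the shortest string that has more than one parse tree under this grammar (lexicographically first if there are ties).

length 1: no string has ≥2 trees
length 2: e e has 2 parse trees

Two derivations of e e:
  B ⇒ e B ⇒ e e
  B ⇒ B e ⇒ e e

e e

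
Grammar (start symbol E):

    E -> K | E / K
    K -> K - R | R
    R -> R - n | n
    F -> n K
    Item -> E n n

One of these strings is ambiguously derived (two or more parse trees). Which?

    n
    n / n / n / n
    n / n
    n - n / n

n: 1 tree
n / n / n / n: 1 tree
n / n: 1 tree
n - n / n: 2 trees

n - n / n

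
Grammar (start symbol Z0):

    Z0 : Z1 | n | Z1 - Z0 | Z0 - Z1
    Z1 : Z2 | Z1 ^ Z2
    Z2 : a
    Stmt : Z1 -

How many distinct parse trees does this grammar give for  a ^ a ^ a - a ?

2

Parse trees for a ^ a ^ a - a:
  [Z0 [Z1 [Z1 [Z1 [Z2 a]] ^ [Z2 a]] ^ [Z2 a]] - [Z0 [Z1 [Z2 a]]]]
  [Z0 [Z0 [Z1 [Z1 [Z1 [Z2 a]] ^ [Z2 a]] ^ [Z2 a]]] - [Z1 [Z2 a]]]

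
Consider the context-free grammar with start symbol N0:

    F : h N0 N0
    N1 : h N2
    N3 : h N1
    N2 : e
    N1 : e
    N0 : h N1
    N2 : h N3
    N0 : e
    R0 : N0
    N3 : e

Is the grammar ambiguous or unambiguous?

(R0, F are unreachable from N0, so their rules don't affect L(N0).) Restricted to the reachable nonterminals, every rule has the form A → t or A → t B, and no two rules for the same A share a first terminal. The grammar encodes a DFA — one run per string.

Unambiguous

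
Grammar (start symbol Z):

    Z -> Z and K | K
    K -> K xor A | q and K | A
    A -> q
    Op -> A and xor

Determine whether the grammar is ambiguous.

Witness: q and q

Derivation 1: Z ⇒ Z and K ⇒ K and K ⇒ A and K ⇒ q and K ⇒ q and A ⇒ q and q
Derivation 2: Z ⇒ K ⇒ q and K ⇒ q and A ⇒ q and q

Two distinct leftmost derivations for the same string.

Ambiguous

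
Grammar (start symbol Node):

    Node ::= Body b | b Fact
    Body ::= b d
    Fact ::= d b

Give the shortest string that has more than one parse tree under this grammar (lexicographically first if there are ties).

b d b

length 3: b d b has 2 parse trees

Two derivations of b d b:
  Node ⇒ Body b ⇒ b d b
  Node ⇒ b Fact ⇒ b d b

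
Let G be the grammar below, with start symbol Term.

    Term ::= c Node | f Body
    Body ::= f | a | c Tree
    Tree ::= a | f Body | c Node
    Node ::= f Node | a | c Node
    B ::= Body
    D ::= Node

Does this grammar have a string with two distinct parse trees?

Only Term, Body, Tree, Node are reachable from Term; ignoring the rest: Each reachable nonterminal has at most one production per leading terminal, and all productions are right-linear; the derivation is determined token-by-token.

Unambiguous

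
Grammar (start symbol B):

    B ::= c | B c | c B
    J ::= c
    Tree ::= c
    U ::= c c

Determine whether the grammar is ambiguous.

Ambiguous

Witness: c c

Derivation 1: B ⇒ B c ⇒ c c
Derivation 2: B ⇒ c B ⇒ c c

Two distinct leftmost derivations for the same string.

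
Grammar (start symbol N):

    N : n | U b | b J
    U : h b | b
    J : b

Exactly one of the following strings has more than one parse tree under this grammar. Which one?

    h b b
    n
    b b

b b

h b b: 1 tree
n: 1 tree
b b: 2 trees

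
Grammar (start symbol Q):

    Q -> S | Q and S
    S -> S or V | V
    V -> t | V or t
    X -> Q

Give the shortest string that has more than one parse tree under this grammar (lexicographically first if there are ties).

length 1: no string has ≥2 trees
length 3: t or t has 2 parse trees

Two derivations of t or t:
  Q ⇒ S ⇒ S or V ⇒ V or V ⇒ t or V ⇒ t or t
  Q ⇒ S ⇒ V ⇒ V or t ⇒ t or t

t or t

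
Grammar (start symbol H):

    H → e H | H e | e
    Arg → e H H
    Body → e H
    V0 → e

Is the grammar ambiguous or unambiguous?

Witness: e e

Derivation 1: H ⇒ e H ⇒ e e
Derivation 2: H ⇒ H e ⇒ e e

Two distinct leftmost derivations for the same string.

Ambiguous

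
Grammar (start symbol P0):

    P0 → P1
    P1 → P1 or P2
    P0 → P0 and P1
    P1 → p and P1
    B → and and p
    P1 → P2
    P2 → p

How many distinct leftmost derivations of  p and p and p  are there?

Parse trees for p and p and p:
  [P0 [P1 p and [P1 p and [P1 [P2 p]]]]]
  [P0 [P0 [P1 [P2 p]]] and [P1 p and [P1 [P2 p]]]]
  [P0 [P0 [P1 p and [P1 [P2 p]]]] and [P1 [P2 p]]]
  [P0 [P0 [P0 [P1 [P2 p]]] and [P1 [P2 p]]] and [P1 [P2 p]]]

4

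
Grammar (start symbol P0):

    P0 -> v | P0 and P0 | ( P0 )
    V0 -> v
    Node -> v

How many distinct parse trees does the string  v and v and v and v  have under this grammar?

Parse trees for v and v and v and v:
  [P0 [P0 v] and [P0 [P0 v] and [P0 [P0 v] and [P0 v]]]]
  [P0 [P0 v] and [P0 [P0 [P0 v] and [P0 v]] and [P0 v]]]
  [P0 [P0 [P0 v] and [P0 v]] and [P0 [P0 v] and [P0 v]]]
  [P0 [P0 [P0 v] and [P0 [P0 v] and [P0 v]]] and [P0 v]]
  [P0 [P0 [P0 [P0 v] and [P0 v]] and [P0 v]] and [P0 v]]

5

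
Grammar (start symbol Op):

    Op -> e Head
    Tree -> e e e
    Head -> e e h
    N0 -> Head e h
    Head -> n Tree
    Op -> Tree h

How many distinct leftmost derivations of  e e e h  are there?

2

Parse trees for e e e h:
  [Op e [Head e e h]]
  [Op [Tree e e e] h]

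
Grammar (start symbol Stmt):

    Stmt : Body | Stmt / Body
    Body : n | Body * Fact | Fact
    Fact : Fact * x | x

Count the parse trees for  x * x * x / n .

4

Parse trees for x * x * x / n:
  [Stmt [Stmt [Body [Body [Fact x]] * [Fact [Fact x] * x]]] / [Body n]]
  [Stmt [Stmt [Body [Body [Body [Fact x]] * [Fact x]] * [Fact x]]] / [Body n]]
  [Stmt [Stmt [Body [Body [Fact [Fact x] * x]] * [Fact x]]] / [Body n]]
  [Stmt [Stmt [Body [Fact [Fact [Fact x] * x] * x]]] / [Body n]]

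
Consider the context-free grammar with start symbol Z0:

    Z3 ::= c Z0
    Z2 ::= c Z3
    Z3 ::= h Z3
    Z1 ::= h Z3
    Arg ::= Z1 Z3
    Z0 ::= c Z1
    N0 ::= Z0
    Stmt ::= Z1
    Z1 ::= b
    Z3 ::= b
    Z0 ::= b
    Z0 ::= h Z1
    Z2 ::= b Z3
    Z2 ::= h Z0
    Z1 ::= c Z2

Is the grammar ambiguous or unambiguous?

Unambiguous

Only Z0, Z1, Z2, Z3 are reachable from Z0; ignoring the rest: The reachable rules are right-linear with at most one rule per (nonterminal, next-terminal) pair. Each input token forces the next rule, so parsing is deterministic.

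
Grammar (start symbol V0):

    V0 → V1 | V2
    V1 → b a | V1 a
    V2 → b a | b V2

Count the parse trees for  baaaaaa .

1

Parse trees for baaaaaa:
  [V0 [V1 [V1 [V1 [V1 [V1 [V1 b a] a] a] a] a] a]]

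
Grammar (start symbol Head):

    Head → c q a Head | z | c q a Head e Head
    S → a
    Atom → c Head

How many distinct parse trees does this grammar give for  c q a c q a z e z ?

Parse trees for c q a c q a z e z:
  [Head c q a [Head c q a [Head z] e [Head z]]]
  [Head c q a [Head c q a [Head z]] e [Head z]]

2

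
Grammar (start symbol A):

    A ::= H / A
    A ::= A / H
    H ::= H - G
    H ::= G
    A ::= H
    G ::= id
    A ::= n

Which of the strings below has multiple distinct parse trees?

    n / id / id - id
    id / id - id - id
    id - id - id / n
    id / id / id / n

id / id - id - id

n / id / id - id: 1 tree
id / id - id - id: 2 trees
id - id - id / n: 1 tree
id / id / id / n: 1 tree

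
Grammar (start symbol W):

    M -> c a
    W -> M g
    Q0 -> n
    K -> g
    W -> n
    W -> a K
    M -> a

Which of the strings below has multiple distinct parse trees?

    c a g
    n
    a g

c a g: 1 tree
n: 1 tree
a g: 2 trees

a g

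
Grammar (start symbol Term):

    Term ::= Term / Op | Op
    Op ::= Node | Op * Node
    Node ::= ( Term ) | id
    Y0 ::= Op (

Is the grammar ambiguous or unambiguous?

(Y0 is unreachable from Term, so its rules don't affect L(Term).) The grammar is stratified — Term handles '/' (left-recursive), Op handles '*', Node atoms. Each operator has a fixed associativity and precedence level, so every string has one parse.

Unambiguous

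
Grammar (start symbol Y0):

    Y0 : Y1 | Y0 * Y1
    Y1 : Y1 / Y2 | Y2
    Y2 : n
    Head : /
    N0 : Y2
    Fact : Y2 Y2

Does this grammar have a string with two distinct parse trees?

Unambiguous

(Head, N0, Fact are unreachable from Y0, so their rules don't affect L(Y0).) The grammar is stratified — Y0 handles '*' (left-recursive), Y1 handles '/', Y2 atoms. Each operator has a fixed associativity and precedence level, so every string has one parse.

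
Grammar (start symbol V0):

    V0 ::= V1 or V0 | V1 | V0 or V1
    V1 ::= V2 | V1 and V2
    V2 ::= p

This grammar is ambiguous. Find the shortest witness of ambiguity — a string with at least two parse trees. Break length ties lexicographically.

length 1: no string has ≥2 trees
length 3: p or p has 2 parse trees

Two derivations of p or p:
  V0 ⇒ V1 or V0 ⇒ V2 or V0 ⇒ p or V0 ⇒ p or V1 ⇒ p or V2 ⇒ p or p
  V0 ⇒ V0 or V1 ⇒ V1 or V1 ⇒ V2 or V1 ⇒ p or V1 ⇒ p or V2 ⇒ p or p

p or p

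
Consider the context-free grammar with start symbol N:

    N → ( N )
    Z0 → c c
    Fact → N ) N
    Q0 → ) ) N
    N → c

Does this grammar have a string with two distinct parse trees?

Unambiguous

Only N is reachable from N; ignoring the rest: Each string is a nest of matched brackets around a single atom. An opening bracket forces the recursive rule; an atom forces the base rule.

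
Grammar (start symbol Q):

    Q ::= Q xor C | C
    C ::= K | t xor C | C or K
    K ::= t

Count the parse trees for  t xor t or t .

Parse trees for t xor t or t:
  [Q [Q [C [K t]]] xor [C [C [K t]] or [K t]]]
  [Q [C t xor [C [C [K t]] or [K t]]]]
  [Q [C [C t xor [C [K t]]] or [K t]]]

3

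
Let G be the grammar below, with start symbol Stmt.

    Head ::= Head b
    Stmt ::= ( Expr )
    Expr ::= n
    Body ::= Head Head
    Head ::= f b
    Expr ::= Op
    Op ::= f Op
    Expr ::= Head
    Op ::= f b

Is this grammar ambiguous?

Ambiguous

Witness: ( f b )

Derivation 1: Stmt ⇒ ( Expr ) ⇒ ( Op ) ⇒ ( f b )
Derivation 2: Stmt ⇒ ( Expr ) ⇒ ( Head ) ⇒ ( f b )

Two distinct leftmost derivations for the same string.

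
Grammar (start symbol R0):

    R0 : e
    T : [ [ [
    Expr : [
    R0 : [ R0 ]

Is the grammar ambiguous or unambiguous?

Only R0 is reachable from R0; ignoring the rest: L(R0) is { openⁿ atom closeⁿ : n ≥ 0 }. The bracket depth fixes n, and the derivation is forced at every step.

Unambiguous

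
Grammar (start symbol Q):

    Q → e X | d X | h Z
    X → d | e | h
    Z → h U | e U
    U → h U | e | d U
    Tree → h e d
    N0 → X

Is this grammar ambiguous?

Unambiguous

(Tree, N0 are unreachable from Q, so their rules don't affect L(Q).) The reachable rules are right-linear with at most one rule per (nonterminal, next-terminal) pair. Each input token forces the next rule, so parsing is deterministic.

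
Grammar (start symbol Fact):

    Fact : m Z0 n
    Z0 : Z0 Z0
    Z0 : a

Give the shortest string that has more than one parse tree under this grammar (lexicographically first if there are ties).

m a a a n

length 3: no string has ≥2 trees
length 4: no string has ≥2 trees
length 5: m a a a n has 2 parse trees

Two derivations of m a a a n:
  Fact ⇒ m Z0 n ⇒ m Z0 Z0 n ⇒ m Z0 Z0 Z0 n ⇒ m a Z0 Z0 n ⇒ m a a Z0 n ⇒ m a a a n
  Fact ⇒ m Z0 n ⇒ m Z0 Z0 n ⇒ m a Z0 n ⇒ m a Z0 Z0 n ⇒ m a a Z0 n ⇒ m a a a n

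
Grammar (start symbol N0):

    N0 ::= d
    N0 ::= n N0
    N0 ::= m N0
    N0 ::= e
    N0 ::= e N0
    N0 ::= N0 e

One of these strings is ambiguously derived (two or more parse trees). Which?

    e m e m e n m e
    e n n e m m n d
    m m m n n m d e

e m e m e n m e: 1 tree
e n n e m m n d: 1 tree
m m m n n m d e: 7 trees

m m m n n m d e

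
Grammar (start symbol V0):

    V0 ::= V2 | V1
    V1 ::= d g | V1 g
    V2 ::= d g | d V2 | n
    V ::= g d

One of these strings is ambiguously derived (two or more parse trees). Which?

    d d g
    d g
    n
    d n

d g

d d g: 1 tree
d g: 2 trees
n: 1 tree
d n: 1 tree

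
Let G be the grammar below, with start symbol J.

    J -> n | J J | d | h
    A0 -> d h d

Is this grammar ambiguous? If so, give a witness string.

Witness: d d d

Derivation 1: J ⇒ J J ⇒ J J J ⇒ d J J ⇒ d d J ⇒ d d d
Derivation 2: J ⇒ J J ⇒ d J ⇒ d J J ⇒ d d J ⇒ d d d

Two distinct leftmost derivations for the same string.

Ambiguous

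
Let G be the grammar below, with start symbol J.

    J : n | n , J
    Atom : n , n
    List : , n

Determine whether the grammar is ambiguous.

Unambiguous

(Atom, List are unreachable from J, so their rules don't affect L(J).) Right-recursive list with a separator: after each atom, whether the separator follows determines the rule. One parse per string.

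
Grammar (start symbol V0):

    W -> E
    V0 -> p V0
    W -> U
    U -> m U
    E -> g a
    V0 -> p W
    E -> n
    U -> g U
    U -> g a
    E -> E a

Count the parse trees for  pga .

2

Parse trees for pga:
  [V0 p [W [E g a]]]
  [V0 p [W [U g a]]]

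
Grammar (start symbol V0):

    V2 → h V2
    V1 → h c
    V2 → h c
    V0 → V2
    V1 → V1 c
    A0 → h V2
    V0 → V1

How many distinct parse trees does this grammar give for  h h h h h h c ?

1

Parse trees for h h h h h h c:
  [V0 [V2 h [V2 h [V2 h [V2 h [V2 h [V2 h c]]]]]]]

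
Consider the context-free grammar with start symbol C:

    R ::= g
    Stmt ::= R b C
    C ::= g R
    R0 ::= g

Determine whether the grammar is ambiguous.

Unambiguous

Only C, R are reachable from C; ignoring the rest: Each reachable nonterminal has at most one production per leading terminal, and all productions are right-linear; the derivation is determined token-by-token.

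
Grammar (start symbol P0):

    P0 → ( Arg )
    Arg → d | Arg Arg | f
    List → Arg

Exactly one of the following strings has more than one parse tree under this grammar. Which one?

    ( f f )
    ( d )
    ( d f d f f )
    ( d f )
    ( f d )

( d f d f f )

( f f ): 1 tree
( d ): 1 tree
( d f d f f ): 14 trees
( d f ): 1 tree
( f d ): 1 tree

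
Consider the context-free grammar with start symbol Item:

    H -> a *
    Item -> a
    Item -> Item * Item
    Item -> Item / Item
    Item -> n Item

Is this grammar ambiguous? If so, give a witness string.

Witness: n a * a

Derivation 1: Item ⇒ Item * Item ⇒ n Item * Item ⇒ n a * Item ⇒ n a * a
Derivation 2: Item ⇒ n Item ⇒ n Item * Item ⇒ n a * Item ⇒ n a * a

Two distinct leftmost derivations for the same string.

Ambiguous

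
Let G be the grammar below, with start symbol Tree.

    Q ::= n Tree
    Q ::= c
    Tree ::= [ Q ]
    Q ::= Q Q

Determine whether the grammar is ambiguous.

Witness: [ c c c ]

Derivation 1: Tree ⇒ [ Q ] ⇒ [ Q Q ] ⇒ [ c Q ] ⇒ [ c Q Q ] ⇒ [ c c Q ] ⇒ [ c c c ]
Derivation 2: Tree ⇒ [ Q ] ⇒ [ Q Q ] ⇒ [ Q Q Q ] ⇒ [ c Q Q ] ⇒ [ c c Q ] ⇒ [ c c c ]

Two distinct leftmost derivations for the same string.

Ambiguous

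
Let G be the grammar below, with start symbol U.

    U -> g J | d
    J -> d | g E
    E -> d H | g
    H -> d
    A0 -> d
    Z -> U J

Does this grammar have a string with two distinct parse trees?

(A0, Z are unreachable from U, so their rules don't affect L(U).) Restricted to the reachable nonterminals, every rule has the form A → t or A → t B, and no two rules for the same A share a first terminal. The grammar encodes a DFA — one run per string.

Unambiguous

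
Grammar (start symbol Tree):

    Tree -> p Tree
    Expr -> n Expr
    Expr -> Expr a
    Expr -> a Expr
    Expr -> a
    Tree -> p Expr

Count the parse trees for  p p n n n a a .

Parse trees for p p n n n a a:
  [Tree p [Tree p [Expr n [Expr n [Expr n [Expr [Expr a] a]]]]]]
  [Tree p [Tree p [Expr n [Expr n [Expr n [Expr a [Expr a]]]]]]]
  [Tree p [Tree p [Expr n [Expr n [Expr [Expr n [Expr a]] a]]]]]
  [Tree p [Tree p [Expr n [Expr [Expr n [Expr n [Expr a]]] a]]]]
  [Tree p [Tree p [Expr [Expr n [Expr n [Expr n [Expr a]]]] a]]]

5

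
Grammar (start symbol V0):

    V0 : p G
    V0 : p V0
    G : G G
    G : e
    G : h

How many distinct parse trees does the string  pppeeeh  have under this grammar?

Parse trees for pppeeeh:
  [V0 p [V0 p [V0 p [G [G e] [G [G e] [G [G e] [G h]]]]]]]
  [V0 p [V0 p [V0 p [G [G e] [G [G [G e] [G e]] [G h]]]]]]
  [V0 p [V0 p [V0 p [G [G [G e] [G e]] [G [G e] [G h]]]]]]
  [V0 p [V0 p [V0 p [G [G [G e] [G [G e] [G e]]] [G h]]]]]
  [V0 p [V0 p [V0 p [G [G [G [G e] [G e]] [G e]] [G h]]]]]

5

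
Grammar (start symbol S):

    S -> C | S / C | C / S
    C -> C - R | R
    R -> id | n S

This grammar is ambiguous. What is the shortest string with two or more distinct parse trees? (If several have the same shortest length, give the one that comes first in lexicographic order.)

id / id

length 1: no string has ≥2 trees
length 2: no string has ≥2 trees
length 3: id / id has 2 parse trees

Two derivations of id / id:
  S ⇒ S / C ⇒ C / C ⇒ R / C ⇒ id / C ⇒ id / R ⇒ id / id
  S ⇒ C / S ⇒ R / S ⇒ id / S ⇒ id / C ⇒ id / R ⇒ id / id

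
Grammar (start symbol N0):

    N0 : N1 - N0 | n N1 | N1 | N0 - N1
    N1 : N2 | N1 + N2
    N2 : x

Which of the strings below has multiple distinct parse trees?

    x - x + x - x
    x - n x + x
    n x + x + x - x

x - x + x - x: 4 trees
x - n x + x: 1 tree
n x + x + x - x: 1 tree

x - x + x - x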